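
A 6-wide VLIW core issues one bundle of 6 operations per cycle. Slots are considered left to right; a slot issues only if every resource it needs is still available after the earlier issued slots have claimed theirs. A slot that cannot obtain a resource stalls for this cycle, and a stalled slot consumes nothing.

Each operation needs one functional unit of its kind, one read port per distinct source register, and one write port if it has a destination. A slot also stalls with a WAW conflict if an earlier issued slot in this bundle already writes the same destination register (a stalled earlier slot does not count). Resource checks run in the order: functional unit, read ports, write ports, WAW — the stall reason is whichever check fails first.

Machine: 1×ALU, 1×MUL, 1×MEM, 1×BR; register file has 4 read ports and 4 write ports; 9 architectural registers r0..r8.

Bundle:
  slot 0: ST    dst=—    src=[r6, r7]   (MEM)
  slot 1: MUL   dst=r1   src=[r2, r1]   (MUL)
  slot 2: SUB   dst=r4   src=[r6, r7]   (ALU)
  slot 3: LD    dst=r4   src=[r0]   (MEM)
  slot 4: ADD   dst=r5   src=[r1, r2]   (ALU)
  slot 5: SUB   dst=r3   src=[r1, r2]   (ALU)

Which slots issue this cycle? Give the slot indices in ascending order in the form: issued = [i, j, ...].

(0) want 1×MEM +2rd +0wr — yes → AL1|MU1|ME0|BR1|rd2|wr4
(1) want 1×MUL +2rd +1wr — yes → AL1|MU0|ME0|BR1|rd0|wr3
(2) want 1×ALU +2rd +1wr — RD_PORT → AL1|MU0|ME0|BR1|rd0|wr3
(3) want 1×MEM +1rd +1wr — FU → AL1|MU0|ME0|BR1|rd0|wr3
(4) want 1×ALU +2rd +1wr — RD_PORT → AL1|MU0|ME0|BR1|rd0|wr3
(5) want 1×ALU +2rd +1wr — RD_PORT → AL1|MU0|ME0|BR1|rd0|wr3

issued = [0, 1]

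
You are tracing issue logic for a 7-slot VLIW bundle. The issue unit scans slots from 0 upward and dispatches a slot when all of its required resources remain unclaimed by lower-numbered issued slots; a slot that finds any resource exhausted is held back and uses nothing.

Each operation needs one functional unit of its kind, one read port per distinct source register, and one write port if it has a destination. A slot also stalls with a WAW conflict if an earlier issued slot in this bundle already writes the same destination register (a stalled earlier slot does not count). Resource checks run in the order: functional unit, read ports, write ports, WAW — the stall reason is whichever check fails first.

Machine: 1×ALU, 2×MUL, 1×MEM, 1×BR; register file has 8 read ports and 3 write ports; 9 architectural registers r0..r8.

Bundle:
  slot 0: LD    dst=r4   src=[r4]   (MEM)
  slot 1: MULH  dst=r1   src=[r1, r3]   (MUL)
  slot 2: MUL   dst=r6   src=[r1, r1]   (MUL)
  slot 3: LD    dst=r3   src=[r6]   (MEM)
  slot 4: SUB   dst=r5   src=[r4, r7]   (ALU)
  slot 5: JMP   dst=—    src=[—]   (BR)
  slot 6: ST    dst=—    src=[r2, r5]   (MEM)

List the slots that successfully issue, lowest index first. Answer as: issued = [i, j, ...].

#0 MEM src=r4 dispatched  <A:1 Mu:2 Ld:0 B:1 rd:7 wr:2>
#1 MUL src=r1,r3 dispatched  <A:1 Mu:1 Ld:0 B:1 rd:5 wr:1>
#2 MUL src=r1,r1 dispatched  <A:1 Mu:0 Ld:0 B:1 rd:4 wr:0>
#3 MEM src=r6 held:FU  <A:1 Mu:0 Ld:0 B:1 rd:4 wr:0>
#4 ALU src=r4,r7 held:WR_PORT  <A:1 Mu:0 Ld:0 B:1 rd:4 wr:0>
#5 BR src=- dispatched  <A:1 Mu:0 Ld:0 B:0 rd:4 wr:0>
#6 MEM src=r2,r5 held:FU  <A:1 Mu:0 Ld:0 B:0 rd:4 wr:0>

issued = [0, 1, 2, 5]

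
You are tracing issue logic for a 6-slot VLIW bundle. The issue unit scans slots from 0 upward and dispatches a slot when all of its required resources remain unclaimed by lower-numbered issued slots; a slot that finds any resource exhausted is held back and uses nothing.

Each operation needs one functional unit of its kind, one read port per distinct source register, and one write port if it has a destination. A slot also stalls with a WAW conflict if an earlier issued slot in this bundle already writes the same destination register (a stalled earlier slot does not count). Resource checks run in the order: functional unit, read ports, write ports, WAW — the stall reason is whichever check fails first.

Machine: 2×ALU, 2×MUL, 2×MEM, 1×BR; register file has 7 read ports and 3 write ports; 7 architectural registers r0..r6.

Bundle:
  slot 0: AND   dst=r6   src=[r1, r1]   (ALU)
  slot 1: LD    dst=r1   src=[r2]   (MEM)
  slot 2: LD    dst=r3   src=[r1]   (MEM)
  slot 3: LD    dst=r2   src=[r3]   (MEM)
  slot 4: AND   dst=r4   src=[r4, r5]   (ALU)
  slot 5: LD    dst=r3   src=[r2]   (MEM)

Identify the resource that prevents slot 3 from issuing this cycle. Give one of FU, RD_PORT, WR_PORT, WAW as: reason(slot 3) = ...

reason(slot 3) = FU

[0] ALU needs rd=1 wr=1: ok; after: ALU=1 MUL=2 MEM=2 BR=1, R=6, W=2
[1] MEM needs rd=1 wr=1: ok; after: ALU=1 MUL=2 MEM=1 BR=1, R=5, W=1
[2] MEM needs rd=1 wr=1: ok; after: ALU=1 MUL=2 MEM=0 BR=1, R=4, W=0
[3] MEM needs rd=1 wr=1: FU; after: ALU=1 MUL=2 MEM=0 BR=1, R=4, W=0
[4] ALU needs rd=2 wr=1: WR_PORT; after: ALU=1 MUL=2 MEM=0 BR=1, R=4, W=0
[5] MEM needs rd=1 wr=1: FU; after: ALU=1 MUL=2 MEM=0 BR=1, R=4, W=0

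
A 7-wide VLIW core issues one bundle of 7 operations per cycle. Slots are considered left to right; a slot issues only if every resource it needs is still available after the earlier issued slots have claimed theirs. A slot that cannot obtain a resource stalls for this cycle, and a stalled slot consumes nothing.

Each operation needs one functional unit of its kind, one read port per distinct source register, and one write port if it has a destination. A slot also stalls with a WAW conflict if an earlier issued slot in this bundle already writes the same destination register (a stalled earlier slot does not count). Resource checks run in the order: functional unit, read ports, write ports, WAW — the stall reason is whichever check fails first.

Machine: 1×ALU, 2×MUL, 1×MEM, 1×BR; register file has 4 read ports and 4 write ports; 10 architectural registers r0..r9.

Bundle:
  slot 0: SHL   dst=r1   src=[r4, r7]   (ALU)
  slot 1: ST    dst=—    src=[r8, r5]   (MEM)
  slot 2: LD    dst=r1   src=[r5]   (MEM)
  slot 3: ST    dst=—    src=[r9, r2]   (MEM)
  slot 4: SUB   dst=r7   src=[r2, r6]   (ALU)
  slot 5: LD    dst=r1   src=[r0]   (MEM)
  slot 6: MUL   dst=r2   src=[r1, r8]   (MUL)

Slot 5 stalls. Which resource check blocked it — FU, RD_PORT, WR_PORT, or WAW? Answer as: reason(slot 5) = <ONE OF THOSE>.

[0] ALU needs rd=2 wr=1: ok; after: ALU=0 MUL=2 MEM=1 BR=1, R=2, W=3
[1] MEM needs rd=2 wr=0: ok; after: ALU=0 MUL=2 MEM=0 BR=1, R=0, W=3
[2] MEM needs rd=1 wr=1: FU; after: ALU=0 MUL=2 MEM=0 BR=1, R=0, W=3
[3] MEM needs rd=2 wr=0: FU; after: ALU=0 MUL=2 MEM=0 BR=1, R=0, W=3
[4] ALU needs rd=2 wr=1: FU; after: ALU=0 MUL=2 MEM=0 BR=1, R=0, W=3
[5] MEM needs rd=1 wr=1: FU; after: ALU=0 MUL=2 MEM=0 BR=1, R=0, W=3
[6] MUL needs rd=2 wr=1: RD_PORT; after: ALU=0 MUL=2 MEM=0 BR=1, R=0, W=3

reason(slot 5) = FU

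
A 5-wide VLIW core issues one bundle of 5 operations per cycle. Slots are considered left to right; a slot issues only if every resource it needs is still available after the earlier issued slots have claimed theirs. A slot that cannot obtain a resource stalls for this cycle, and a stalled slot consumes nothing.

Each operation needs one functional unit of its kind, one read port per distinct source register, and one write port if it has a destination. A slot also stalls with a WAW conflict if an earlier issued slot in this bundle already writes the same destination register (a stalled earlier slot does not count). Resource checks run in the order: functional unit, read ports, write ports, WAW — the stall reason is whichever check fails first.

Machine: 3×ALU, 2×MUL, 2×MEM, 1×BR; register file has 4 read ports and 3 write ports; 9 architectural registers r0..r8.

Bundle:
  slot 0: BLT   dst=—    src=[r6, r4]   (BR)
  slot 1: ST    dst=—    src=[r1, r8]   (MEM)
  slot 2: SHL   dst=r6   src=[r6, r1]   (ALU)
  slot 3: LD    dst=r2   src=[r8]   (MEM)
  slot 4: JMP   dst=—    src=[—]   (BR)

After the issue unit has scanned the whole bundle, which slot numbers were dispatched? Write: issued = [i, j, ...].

slot 0 (BR): ISSUE — free A3,Mu2,Ld2,B0 rp2 wp3
slot 1 (MEM): ISSUE — free A3,Mu2,Ld1,B0 rp0 wp3
slot 2 (ALU): stall RD_PORT — free A3,Mu2,Ld1,B0 rp0 wp3
slot 3 (MEM): stall RD_PORT — free A3,Mu2,Ld1,B0 rp0 wp3
slot 4 (BR): stall FU — free A3,Mu2,Ld1,B0 rp0 wp3

issued = [0, 1]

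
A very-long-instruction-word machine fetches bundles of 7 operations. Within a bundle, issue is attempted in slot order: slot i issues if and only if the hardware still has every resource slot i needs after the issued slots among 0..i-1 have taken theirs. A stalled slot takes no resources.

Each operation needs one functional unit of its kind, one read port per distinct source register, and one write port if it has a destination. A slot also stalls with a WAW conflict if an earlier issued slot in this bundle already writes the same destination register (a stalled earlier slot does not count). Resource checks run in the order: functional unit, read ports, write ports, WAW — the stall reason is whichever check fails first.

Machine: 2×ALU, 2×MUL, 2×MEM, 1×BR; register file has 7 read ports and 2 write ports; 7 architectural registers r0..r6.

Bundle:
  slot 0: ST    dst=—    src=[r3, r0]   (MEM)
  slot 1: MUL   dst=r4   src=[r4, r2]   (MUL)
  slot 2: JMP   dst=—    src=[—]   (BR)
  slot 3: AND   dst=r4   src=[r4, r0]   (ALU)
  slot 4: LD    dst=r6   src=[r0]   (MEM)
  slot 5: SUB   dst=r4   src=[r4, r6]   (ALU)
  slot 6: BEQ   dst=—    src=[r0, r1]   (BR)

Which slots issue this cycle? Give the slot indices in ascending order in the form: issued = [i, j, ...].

issued = [0, 1, 2, 4]

#0 MEM src=r3,r0 dispatched  <A:2 Mu:2 Ld:1 B:1 rd:5 wr:2>
#1 MUL src=r4,r2 dispatched  <A:2 Mu:1 Ld:1 B:1 rd:3 wr:1>
#2 BR src=- dispatched  <A:2 Mu:1 Ld:1 B:0 rd:3 wr:1>
#3 ALU src=r4,r0 held:WAW  <A:2 Mu:1 Ld:1 B:0 rd:3 wr:1>
#4 MEM src=r0 dispatched  <A:2 Mu:1 Ld:0 B:0 rd:2 wr:0>
#5 ALU src=r4,r6 held:WR_PORT  <A:2 Mu:1 Ld:0 B:0 rd:2 wr:0>
#6 BR src=r0,r1 held:FU  <A:2 Mu:1 Ld:0 B:0 rd:2 wr:0>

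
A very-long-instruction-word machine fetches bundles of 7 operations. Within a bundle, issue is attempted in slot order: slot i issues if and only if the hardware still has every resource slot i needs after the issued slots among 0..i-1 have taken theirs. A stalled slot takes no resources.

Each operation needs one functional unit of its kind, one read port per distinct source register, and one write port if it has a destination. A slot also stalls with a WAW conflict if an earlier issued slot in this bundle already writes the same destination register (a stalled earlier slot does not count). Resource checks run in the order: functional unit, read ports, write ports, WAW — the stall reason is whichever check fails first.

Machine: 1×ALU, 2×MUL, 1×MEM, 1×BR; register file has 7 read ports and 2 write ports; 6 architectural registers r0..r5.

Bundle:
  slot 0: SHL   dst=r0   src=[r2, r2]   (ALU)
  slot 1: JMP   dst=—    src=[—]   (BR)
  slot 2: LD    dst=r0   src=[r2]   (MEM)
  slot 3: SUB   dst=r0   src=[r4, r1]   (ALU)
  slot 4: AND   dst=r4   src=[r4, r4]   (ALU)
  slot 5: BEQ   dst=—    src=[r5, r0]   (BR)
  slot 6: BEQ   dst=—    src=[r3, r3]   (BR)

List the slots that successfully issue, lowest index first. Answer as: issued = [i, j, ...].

issued = [0, 1]

  0. ALU→r0 ⇒ go  {0A/2Mu/1Ld/1B | 6r 1w}
  1. BR ⇒ go  {0A/2Mu/1Ld/0B | 6r 1w}
  2. MEM→r0 ⇒ no(WAW)  {0A/2Mu/1Ld/0B | 6r 1w}
  3. ALU→r0 ⇒ no(FU)  {0A/2Mu/1Ld/0B | 6r 1w}
  4. ALU→r4 ⇒ no(FU)  {0A/2Mu/1Ld/0B | 6r 1w}
  5. BR ⇒ no(FU)  {0A/2Mu/1Ld/0B | 6r 1w}
  6. BR ⇒ no(FU)  {0A/2Mu/1Ld/0B | 6r 1w}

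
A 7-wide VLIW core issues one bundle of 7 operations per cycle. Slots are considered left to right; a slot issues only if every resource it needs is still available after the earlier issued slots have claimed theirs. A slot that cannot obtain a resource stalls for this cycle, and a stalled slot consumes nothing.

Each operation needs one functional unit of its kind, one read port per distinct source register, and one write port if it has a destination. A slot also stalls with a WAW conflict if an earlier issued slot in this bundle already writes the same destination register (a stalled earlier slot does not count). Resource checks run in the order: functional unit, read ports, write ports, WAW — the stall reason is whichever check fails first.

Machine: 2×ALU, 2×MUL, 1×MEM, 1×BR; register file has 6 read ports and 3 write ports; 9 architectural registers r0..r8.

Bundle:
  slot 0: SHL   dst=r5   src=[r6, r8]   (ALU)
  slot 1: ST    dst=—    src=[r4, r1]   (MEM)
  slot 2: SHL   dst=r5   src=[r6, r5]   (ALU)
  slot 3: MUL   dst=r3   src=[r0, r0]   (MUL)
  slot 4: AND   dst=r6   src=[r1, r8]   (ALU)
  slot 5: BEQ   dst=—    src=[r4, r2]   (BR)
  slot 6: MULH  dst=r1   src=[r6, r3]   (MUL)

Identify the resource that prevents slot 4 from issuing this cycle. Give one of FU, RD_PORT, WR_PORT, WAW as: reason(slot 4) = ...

reason(slot 4) = RD_PORT

#0 ALU src=r6,r8 dispatched  <A:1 Mu:2 Ld:1 B:1 rd:4 wr:2>
#1 MEM src=r4,r1 dispatched  <A:1 Mu:2 Ld:0 B:1 rd:2 wr:2>
#2 ALU src=r6,r5 held:WAW  <A:1 Mu:2 Ld:0 B:1 rd:2 wr:2>
#3 MUL src=r0,r0 dispatched  <A:1 Mu:1 Ld:0 B:1 rd:1 wr:1>
#4 ALU src=r1,r8 held:RD_PORT  <A:1 Mu:1 Ld:0 B:1 rd:1 wr:1>
#5 BR src=r4,r2 held:RD_PORT  <A:1 Mu:1 Ld:0 B:1 rd:1 wr:1>
#6 MUL src=r6,r3 held:RD_PORT  <A:1 Mu:1 Ld:0 B:1 rd:1 wr:1>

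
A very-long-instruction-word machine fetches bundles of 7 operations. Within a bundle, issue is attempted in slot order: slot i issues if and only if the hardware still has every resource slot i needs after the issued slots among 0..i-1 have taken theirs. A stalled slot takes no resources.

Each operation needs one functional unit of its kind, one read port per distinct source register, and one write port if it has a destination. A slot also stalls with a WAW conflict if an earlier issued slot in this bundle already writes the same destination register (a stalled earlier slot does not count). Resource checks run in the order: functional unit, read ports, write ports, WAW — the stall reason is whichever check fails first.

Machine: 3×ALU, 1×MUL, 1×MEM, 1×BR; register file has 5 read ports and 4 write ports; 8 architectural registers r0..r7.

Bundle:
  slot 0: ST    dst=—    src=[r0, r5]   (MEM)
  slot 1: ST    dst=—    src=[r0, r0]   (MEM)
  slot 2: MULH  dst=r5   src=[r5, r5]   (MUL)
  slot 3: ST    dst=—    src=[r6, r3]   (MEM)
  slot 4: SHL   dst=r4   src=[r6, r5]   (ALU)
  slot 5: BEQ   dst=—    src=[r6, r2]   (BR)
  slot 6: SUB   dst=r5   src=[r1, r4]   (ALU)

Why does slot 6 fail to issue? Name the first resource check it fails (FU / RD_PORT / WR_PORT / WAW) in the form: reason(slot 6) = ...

reason(slot 6) = RD_PORT

(0) want 1×MEM +2rd +0wr — yes → AL3|MU1|ME0|BR1|rd3|wr4
(1) want 1×MEM +1rd +0wr — FU → AL3|MU1|ME0|BR1|rd3|wr4
(2) want 1×MUL +1rd +1wr — yes → AL3|MU0|ME0|BR1|rd2|wr3
(3) want 1×MEM +2rd +0wr — FU → AL3|MU0|ME0|BR1|rd2|wr3
(4) want 1×ALU +2rd +1wr — yes → AL2|MU0|ME0|BR1|rd0|wr2
(5) want 1×BR +2rd +0wr — RD_PORT → AL2|MU0|ME0|BR1|rd0|wr2
(6) want 1×ALU +2rd +1wr — RD_PORT → AL2|MU0|ME0|BR1|rd0|wr2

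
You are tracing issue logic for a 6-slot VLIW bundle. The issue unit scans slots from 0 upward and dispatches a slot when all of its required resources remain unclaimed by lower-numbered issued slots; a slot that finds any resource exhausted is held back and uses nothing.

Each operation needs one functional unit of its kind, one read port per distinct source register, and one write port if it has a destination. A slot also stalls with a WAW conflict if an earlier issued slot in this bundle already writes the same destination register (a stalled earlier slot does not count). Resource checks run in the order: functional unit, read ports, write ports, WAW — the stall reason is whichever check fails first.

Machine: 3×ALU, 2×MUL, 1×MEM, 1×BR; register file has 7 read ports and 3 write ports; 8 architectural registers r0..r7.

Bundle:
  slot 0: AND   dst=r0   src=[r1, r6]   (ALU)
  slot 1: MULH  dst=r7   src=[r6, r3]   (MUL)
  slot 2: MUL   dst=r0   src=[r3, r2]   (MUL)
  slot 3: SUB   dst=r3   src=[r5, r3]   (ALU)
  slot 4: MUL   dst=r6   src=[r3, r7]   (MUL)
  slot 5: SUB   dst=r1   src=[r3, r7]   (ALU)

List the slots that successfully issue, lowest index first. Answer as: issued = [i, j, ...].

issued = [0, 1, 3]

  0. ALU→r0 ⇒ go  {2A/2Mu/1Ld/1B | 5r 2w}
  1. MUL→r7 ⇒ go  {2A/1Mu/1Ld/1B | 3r 1w}
  2. MUL→r0 ⇒ no(WAW)  {2A/1Mu/1Ld/1B | 3r 1w}
  3. ALU→r3 ⇒ go  {1A/1Mu/1Ld/1B | 1r 0w}
  4. MUL→r6 ⇒ no(RD_PORT)  {1A/1Mu/1Ld/1B | 1r 0w}
  5. ALU→r1 ⇒ no(RD_PORT)  {1A/1Mu/1Ld/1B | 1r 0w}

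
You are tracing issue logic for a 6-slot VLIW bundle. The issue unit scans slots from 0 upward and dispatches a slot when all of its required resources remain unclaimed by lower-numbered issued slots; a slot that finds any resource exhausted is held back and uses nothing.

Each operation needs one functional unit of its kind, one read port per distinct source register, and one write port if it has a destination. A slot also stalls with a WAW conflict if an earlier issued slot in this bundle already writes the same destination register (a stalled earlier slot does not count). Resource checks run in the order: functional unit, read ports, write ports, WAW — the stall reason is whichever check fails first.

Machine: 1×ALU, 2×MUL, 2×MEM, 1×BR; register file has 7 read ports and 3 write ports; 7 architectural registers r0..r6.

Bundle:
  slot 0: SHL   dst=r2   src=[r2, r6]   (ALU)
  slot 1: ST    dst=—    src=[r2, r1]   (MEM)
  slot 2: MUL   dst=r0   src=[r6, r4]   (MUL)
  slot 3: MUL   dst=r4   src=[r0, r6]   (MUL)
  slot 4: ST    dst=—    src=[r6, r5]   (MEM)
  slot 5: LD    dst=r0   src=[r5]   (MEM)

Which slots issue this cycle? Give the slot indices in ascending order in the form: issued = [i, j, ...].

(0) want 1×ALU +2rd +1wr — yes → AL0|MU2|ME2|BR1|rd5|wr2
(1) want 1×MEM +2rd +0wr — yes → AL0|MU2|ME1|BR1|rd3|wr2
(2) want 1×MUL +2rd +1wr — yes → AL0|MU1|ME1|BR1|rd1|wr1
(3) want 1×MUL +2rd +1wr — RD_PORT → AL0|MU1|ME1|BR1|rd1|wr1
(4) want 1×MEM +2rd +0wr — RD_PORT → AL0|MU1|ME1|BR1|rd1|wr1
(5) want 1×MEM +1rd +1wr — WAW → AL0|MU1|ME1|BR1|rd1|wr1

issued = [0, 1, 2]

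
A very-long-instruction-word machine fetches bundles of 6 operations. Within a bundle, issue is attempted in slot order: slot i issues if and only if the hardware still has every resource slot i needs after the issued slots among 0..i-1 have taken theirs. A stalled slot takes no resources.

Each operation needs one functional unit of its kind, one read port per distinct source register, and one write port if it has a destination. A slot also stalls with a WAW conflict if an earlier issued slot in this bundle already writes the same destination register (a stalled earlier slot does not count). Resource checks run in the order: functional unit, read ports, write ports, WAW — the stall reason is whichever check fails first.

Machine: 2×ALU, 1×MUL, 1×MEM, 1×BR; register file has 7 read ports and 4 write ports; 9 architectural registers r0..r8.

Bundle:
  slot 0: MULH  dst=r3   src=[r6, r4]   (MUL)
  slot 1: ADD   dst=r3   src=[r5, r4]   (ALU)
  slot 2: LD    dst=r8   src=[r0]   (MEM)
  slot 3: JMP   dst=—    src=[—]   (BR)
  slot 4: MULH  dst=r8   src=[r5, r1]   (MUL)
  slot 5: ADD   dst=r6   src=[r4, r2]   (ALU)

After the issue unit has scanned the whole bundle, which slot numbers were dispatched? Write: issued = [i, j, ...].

#0 MUL src=r6,r4 dispatched  <A:2 Mu:0 Ld:1 B:1 rd:5 wr:3>
#1 ALU src=r5,r4 held:WAW  <A:2 Mu:0 Ld:1 B:1 rd:5 wr:3>
#2 MEM src=r0 dispatched  <A:2 Mu:0 Ld:0 B:1 rd:4 wr:2>
#3 BR src=- dispatched  <A:2 Mu:0 Ld:0 B:0 rd:4 wr:2>
#4 MUL src=r5,r1 held:FU  <A:2 Mu:0 Ld:0 B:0 rd:4 wr:2>
#5 ALU src=r4,r2 dispatched  <A:1 Mu:0 Ld:0 B:0 rd:2 wr:1>

issued = [0, 2, 3, 5]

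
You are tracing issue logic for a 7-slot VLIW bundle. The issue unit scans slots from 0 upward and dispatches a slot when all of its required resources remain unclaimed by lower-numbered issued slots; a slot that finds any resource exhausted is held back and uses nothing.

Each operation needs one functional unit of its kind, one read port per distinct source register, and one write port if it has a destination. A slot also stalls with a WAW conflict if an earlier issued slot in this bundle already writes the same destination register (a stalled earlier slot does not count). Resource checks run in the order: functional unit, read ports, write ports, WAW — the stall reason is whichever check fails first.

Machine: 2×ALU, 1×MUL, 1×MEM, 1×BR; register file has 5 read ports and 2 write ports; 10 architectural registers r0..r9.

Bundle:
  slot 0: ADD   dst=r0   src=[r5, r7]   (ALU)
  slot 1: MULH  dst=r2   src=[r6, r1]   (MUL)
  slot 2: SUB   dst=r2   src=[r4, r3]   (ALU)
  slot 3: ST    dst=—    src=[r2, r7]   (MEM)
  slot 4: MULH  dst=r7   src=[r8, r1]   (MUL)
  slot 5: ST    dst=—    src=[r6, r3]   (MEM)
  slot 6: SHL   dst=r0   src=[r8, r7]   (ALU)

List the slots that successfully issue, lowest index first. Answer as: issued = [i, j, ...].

  0. ALU→r0 ⇒ go  {1A/1Mu/1Ld/1B | 3r 1w}
  1. MUL→r2 ⇒ go  {1A/0Mu/1Ld/1B | 1r 0w}
  2. ALU→r2 ⇒ no(RD_PORT)  {1A/0Mu/1Ld/1B | 1r 0w}
  3. MEM ⇒ no(RD_PORT)  {1A/0Mu/1Ld/1B | 1r 0w}
  4. MUL→r7 ⇒ no(FU)  {1A/0Mu/1Ld/1B | 1r 0w}
  5. MEM ⇒ no(RD_PORT)  {1A/0Mu/1Ld/1B | 1r 0w}
  6. ALU→r0 ⇒ no(RD_PORT)  {1A/0Mu/1Ld/1B | 1r 0w}

issued = [0, 1]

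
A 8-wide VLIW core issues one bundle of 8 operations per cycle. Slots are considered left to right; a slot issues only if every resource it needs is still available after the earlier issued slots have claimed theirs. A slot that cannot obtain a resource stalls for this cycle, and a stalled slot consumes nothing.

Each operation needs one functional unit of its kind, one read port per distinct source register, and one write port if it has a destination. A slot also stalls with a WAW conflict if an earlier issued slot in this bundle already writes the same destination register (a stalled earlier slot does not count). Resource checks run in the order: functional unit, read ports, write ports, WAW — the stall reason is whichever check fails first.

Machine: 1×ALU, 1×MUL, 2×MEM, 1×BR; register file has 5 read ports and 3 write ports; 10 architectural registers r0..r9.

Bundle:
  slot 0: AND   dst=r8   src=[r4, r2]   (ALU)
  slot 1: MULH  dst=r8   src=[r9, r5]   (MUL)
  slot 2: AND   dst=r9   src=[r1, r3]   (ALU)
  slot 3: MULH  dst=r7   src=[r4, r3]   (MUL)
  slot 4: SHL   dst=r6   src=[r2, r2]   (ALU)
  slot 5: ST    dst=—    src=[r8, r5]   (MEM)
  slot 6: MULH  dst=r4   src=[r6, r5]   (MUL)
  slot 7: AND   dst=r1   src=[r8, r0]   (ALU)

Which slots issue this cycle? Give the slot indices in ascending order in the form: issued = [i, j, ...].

slot 0 (ALU): ISSUE — free A0,Mu1,Ld2,B1 rp3 wp2
slot 1 (MUL): stall WAW — free A0,Mu1,Ld2,B1 rp3 wp2
slot 2 (ALU): stall FU — free A0,Mu1,Ld2,B1 rp3 wp2
slot 3 (MUL): ISSUE — free A0,Mu0,Ld2,B1 rp1 wp1
slot 4 (ALU): stall FU — free A0,Mu0,Ld2,B1 rp1 wp1
slot 5 (MEM): stall RD_PORT — free A0,Mu0,Ld2,B1 rp1 wp1
slot 6 (MUL): stall FU — free A0,Mu0,Ld2,B1 rp1 wp1
slot 7 (ALU): stall FU — free A0,Mu0,Ld2,B1 rp1 wp1

issued = [0, 3]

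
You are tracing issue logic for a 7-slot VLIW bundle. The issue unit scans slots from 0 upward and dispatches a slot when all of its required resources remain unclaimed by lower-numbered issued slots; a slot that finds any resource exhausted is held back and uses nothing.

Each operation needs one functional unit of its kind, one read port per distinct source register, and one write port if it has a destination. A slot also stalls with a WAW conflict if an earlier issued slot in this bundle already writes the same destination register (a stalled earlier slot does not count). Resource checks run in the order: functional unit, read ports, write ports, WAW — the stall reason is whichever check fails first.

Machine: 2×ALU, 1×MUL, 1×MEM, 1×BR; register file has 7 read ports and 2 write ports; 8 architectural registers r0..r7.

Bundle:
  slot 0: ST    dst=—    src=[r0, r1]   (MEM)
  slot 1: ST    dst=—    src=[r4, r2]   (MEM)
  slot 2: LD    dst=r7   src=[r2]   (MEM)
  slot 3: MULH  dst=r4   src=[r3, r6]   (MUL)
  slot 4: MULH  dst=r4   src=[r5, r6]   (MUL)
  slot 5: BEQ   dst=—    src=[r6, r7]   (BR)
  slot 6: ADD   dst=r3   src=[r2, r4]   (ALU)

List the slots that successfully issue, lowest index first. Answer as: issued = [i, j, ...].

slot 0 (MEM): ISSUE — free A2,Mu1,Ld0,B1 rp5 wp2
slot 1 (MEM): stall FU — free A2,Mu1,Ld0,B1 rp5 wp2
slot 2 (MEM): stall FU — free A2,Mu1,Ld0,B1 rp5 wp2
slot 3 (MUL): ISSUE — free A2,Mu0,Ld0,B1 rp3 wp1
slot 4 (MUL): stall FU — free A2,Mu0,Ld0,B1 rp3 wp1
slot 5 (BR): ISSUE — free A2,Mu0,Ld0,B0 rp1 wp1
slot 6 (ALU): stall RD_PORT — free A2,Mu0,Ld0,B0 rp1 wp1

issued = [0, 3, 5]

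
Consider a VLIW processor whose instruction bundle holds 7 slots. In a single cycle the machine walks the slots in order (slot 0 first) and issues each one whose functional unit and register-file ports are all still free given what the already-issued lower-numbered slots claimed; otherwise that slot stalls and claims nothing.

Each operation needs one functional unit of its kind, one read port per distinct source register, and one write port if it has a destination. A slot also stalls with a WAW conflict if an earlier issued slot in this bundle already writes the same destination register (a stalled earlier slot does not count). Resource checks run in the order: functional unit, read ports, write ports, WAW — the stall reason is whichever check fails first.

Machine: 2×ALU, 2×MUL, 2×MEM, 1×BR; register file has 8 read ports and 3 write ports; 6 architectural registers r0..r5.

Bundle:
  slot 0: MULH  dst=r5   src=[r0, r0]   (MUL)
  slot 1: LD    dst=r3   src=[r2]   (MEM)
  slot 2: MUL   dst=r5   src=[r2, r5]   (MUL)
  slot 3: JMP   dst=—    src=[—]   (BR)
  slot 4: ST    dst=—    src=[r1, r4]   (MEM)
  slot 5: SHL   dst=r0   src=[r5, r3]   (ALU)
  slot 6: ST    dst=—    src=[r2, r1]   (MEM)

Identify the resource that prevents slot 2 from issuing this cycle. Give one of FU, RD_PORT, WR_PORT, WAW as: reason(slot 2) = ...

  0. MUL→r5 ⇒ go  {2A/1Mu/2Ld/1B | 7r 2w}
  1. MEM→r3 ⇒ go  {2A/1Mu/1Ld/1B | 6r 1w}
  2. MUL→r5 ⇒ no(WAW)  {2A/1Mu/1Ld/1B | 6r 1w}
  3. BR ⇒ go  {2A/1Mu/1Ld/0B | 6r 1w}
  4. MEM ⇒ go  {2A/1Mu/0Ld/0B | 4r 1w}
  5. ALU→r0 ⇒ go  {1A/1Mu/0Ld/0B | 2r 0w}
  6. MEM ⇒ no(FU)  {1A/1Mu/0Ld/0B | 2r 0w}

reason(slot 2) = WAW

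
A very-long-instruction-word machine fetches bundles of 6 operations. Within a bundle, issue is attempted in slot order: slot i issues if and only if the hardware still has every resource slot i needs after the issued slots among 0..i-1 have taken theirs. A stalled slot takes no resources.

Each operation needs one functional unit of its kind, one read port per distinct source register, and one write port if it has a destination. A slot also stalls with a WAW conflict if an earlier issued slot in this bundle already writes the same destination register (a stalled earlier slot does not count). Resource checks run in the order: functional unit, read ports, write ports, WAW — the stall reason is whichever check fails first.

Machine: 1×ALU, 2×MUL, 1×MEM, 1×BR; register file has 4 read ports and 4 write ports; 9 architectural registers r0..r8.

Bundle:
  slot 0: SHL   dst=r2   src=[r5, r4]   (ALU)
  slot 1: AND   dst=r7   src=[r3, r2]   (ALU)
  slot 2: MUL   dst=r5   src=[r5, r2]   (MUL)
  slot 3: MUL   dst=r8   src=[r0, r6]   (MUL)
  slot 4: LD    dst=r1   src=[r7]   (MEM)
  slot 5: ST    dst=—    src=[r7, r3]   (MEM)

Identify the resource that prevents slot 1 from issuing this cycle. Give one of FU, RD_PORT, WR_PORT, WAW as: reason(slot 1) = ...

reason(slot 1) = FU

(0) want 1×ALU +2rd +1wr — yes → AL0|MU2|ME1|BR1|rd2|wr3
(1) want 1×ALU +2rd +1wr — FU → AL0|MU2|ME1|BR1|rd2|wr3
(2) want 1×MUL +2rd +1wr — yes → AL0|MU1|ME1|BR1|rd0|wr2
(3) want 1×MUL +2rd +1wr — RD_PORT → AL0|MU1|ME1|BR1|rd0|wr2
(4) want 1×MEM +1rd +1wr — RD_PORT → AL0|MU1|ME1|BR1|rd0|wr2
(5) want 1×MEM +2rd +0wr — RD_PORT → AL0|MU1|ME1|BR1|rd0|wr2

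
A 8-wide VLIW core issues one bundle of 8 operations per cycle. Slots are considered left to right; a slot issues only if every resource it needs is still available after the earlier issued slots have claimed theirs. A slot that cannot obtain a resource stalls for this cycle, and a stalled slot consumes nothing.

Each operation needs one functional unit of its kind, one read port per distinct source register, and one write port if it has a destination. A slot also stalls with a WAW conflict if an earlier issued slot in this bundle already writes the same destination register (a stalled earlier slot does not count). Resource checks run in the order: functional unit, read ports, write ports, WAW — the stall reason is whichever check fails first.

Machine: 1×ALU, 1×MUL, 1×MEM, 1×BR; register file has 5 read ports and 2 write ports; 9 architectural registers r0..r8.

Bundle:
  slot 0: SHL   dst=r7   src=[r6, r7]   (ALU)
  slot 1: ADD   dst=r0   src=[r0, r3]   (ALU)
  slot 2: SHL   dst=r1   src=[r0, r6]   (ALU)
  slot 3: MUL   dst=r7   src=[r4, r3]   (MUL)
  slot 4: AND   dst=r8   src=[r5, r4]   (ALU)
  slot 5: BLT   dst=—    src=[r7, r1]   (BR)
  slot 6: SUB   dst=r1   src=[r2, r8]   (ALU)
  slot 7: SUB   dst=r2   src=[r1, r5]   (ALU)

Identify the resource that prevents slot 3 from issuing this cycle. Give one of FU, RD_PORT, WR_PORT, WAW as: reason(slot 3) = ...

reason(slot 3) = WAW

slot 0 (ALU): ISSUE — free A0,Mu1,Ld1,B1 rp3 wp1
slot 1 (ALU): stall FU — free A0,Mu1,Ld1,B1 rp3 wp1
slot 2 (ALU): stall FU — free A0,Mu1,Ld1,B1 rp3 wp1
slot 3 (MUL): stall WAW — free A0,Mu1,Ld1,B1 rp3 wp1
slot 4 (ALU): stall FU — free A0,Mu1,Ld1,B1 rp3 wp1
slot 5 (BR): ISSUE — free A0,Mu1,Ld1,B0 rp1 wp1
slot 6 (ALU): stall FU — free A0,Mu1,Ld1,B0 rp1 wp1
slot 7 (ALU): stall FU — free A0,Mu1,Ld1,B0 rp1 wp1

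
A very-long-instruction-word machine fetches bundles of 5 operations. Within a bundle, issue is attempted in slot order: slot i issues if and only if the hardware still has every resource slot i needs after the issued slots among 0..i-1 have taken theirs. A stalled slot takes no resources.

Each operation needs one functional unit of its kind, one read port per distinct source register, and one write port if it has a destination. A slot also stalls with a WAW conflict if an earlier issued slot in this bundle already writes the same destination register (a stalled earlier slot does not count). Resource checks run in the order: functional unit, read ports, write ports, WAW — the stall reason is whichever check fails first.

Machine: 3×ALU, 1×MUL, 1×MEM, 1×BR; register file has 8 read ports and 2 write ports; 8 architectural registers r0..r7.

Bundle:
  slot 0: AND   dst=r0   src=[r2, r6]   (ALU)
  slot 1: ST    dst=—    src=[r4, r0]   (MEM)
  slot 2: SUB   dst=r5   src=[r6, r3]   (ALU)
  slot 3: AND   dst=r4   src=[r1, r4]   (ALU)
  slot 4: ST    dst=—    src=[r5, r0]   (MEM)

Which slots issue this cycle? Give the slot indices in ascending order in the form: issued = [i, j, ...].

(0) want 1×ALU +2rd +1wr — yes → AL2|MU1|ME1|BR1|rd6|wr1
(1) want 1×MEM +2rd +0wr — yes → AL2|MU1|ME0|BR1|rd4|wr1
(2) want 1×ALU +2rd +1wr — yes → AL1|MU1|ME0|BR1|rd2|wr0
(3) want 1×ALU +2rd +1wr — WR_PORT → AL1|MU1|ME0|BR1|rd2|wr0
(4) want 1×MEM +2rd +0wr — FU → AL1|MU1|ME0|BR1|rd2|wr0

issued = [0, 1, 2]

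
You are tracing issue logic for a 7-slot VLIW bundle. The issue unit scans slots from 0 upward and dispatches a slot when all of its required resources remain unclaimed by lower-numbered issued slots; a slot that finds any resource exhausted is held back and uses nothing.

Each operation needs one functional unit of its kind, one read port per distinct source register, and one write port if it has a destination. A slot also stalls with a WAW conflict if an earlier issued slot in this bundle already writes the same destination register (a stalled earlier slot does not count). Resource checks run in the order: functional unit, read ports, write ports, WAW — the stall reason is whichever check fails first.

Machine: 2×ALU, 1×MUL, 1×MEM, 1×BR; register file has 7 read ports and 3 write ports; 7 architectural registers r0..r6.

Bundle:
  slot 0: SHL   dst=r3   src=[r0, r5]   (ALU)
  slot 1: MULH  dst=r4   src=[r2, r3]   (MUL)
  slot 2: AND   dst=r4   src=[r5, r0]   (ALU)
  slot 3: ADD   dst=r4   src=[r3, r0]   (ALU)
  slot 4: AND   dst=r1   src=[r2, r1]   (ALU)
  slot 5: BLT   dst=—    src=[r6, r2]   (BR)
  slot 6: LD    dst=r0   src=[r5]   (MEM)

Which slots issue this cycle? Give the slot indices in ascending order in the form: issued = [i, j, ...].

issued = [0, 1, 4]

(0) want 1×ALU +2rd +1wr — yes → AL1|MU1|ME1|BR1|rd5|wr2
(1) want 1×MUL +2rd +1wr — yes → AL1|MU0|ME1|BR1|rd3|wr1
(2) want 1×ALU +2rd +1wr — WAW → AL1|MU0|ME1|BR1|rd3|wr1
(3) want 1×ALU +2rd +1wr — WAW → AL1|MU0|ME1|BR1|rd3|wr1
(4) want 1×ALU +2rd +1wr — yes → AL0|MU0|ME1|BR1|rd1|wr0
(5) want 1×BR +2rd +0wr — RD_PORT → AL0|MU0|ME1|BR1|rd1|wr0
(6) want 1×MEM +1rd +1wr — WR_PORT → AL0|MU0|ME1|BR1|rd1|wr0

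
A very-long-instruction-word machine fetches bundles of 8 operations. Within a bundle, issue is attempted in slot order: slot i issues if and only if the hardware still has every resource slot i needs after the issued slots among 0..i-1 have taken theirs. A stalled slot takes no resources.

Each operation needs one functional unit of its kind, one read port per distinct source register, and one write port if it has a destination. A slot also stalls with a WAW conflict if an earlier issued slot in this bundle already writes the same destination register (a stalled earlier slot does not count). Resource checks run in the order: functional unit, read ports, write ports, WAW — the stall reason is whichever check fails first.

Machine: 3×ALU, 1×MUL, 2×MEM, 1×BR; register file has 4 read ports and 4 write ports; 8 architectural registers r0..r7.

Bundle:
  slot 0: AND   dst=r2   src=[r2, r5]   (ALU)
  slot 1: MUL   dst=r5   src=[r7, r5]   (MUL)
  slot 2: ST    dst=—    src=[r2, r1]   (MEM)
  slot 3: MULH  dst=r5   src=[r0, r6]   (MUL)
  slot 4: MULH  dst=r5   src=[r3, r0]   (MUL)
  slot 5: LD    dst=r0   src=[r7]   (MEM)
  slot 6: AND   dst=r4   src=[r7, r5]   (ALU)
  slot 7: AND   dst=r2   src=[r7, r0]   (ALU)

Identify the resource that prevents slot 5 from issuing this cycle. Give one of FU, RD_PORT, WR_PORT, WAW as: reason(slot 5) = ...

  0. ALU→r2 ⇒ go  {2A/1Mu/2Ld/1B | 2r 3w}
  1. MUL→r5 ⇒ go  {2A/0Mu/2Ld/1B | 0r 2w}
  2. MEM ⇒ no(RD_PORT)  {2A/0Mu/2Ld/1B | 0r 2w}
  3. MUL→r5 ⇒ no(FU)  {2A/0Mu/2Ld/1B | 0r 2w}
  4. MUL→r5 ⇒ no(FU)  {2A/0Mu/2Ld/1B | 0r 2w}
  5. MEM→r0 ⇒ no(RD_PORT)  {2A/0Mu/2Ld/1B | 0r 2w}
  6. ALU→r4 ⇒ no(RD_PORT)  {2A/0Mu/2Ld/1B | 0r 2w}
  7. ALU→r2 ⇒ no(RD_PORT)  {2A/0Mu/2Ld/1B | 0r 2w}

reason(slot 5) = RD_PORT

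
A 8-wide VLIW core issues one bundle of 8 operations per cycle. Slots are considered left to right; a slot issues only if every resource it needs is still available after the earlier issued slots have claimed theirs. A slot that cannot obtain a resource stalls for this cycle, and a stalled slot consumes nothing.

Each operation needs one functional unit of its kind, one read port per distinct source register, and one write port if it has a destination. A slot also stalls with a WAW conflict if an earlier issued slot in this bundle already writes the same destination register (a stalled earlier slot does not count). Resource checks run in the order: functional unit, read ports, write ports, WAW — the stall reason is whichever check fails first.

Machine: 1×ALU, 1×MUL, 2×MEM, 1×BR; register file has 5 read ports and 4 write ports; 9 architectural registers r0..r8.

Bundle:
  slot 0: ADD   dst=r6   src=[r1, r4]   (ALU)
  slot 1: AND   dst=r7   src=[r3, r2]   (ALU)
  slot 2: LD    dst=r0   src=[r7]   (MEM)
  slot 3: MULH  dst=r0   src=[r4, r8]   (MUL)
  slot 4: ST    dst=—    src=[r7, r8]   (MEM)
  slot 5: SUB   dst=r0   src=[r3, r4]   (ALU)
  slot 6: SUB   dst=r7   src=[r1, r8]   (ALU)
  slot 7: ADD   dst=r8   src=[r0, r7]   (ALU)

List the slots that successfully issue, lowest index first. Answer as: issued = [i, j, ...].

issued = [0, 2, 4]

#0 ALU src=r1,r4 dispatched  <A:0 Mu:1 Ld:2 B:1 rd:3 wr:3>
#1 ALU src=r3,r2 held:FU  <A:0 Mu:1 Ld:2 B:1 rd:3 wr:3>
#2 MEM src=r7 dispatched  <A:0 Mu:1 Ld:1 B:1 rd:2 wr:2>
#3 MUL src=r4,r8 held:WAW  <A:0 Mu:1 Ld:1 B:1 rd:2 wr:2>
#4 MEM src=r7,r8 dispatched  <A:0 Mu:1 Ld:0 B:1 rd:0 wr:2>
#5 ALU src=r3,r4 held:FU  <A:0 Mu:1 Ld:0 B:1 rd:0 wr:2>
#6 ALU src=r1,r8 held:FU  <A:0 Mu:1 Ld:0 B:1 rd:0 wr:2>
#7 ALU src=r0,r7 held:FU  <A:0 Mu:1 Ld:0 B:1 rd:0 wr:2>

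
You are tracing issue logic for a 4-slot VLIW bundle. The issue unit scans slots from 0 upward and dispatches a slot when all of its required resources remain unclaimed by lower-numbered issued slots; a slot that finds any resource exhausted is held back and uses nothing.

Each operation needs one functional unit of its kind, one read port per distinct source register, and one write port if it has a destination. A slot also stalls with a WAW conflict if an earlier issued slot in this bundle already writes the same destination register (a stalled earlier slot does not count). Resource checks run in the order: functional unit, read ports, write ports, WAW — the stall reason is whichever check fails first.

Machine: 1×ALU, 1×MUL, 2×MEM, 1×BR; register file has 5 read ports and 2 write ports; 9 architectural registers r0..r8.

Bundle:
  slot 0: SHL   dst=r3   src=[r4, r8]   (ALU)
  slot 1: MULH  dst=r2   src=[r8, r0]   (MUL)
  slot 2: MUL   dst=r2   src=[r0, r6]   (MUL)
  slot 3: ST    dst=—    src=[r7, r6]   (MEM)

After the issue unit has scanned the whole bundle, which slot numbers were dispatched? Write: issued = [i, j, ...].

#0 ALU src=r4,r8 dispatched  <A:0 Mu:1 Ld:2 B:1 rd:3 wr:1>
#1 MUL src=r8,r0 dispatched  <A:0 Mu:0 Ld:2 B:1 rd:1 wr:0>
#2 MUL src=r0,r6 held:FU  <A:0 Mu:0 Ld:2 B:1 rd:1 wr:0>
#3 MEM src=r7,r6 held:RD_PORT  <A:0 Mu:0 Ld:2 B:1 rd:1 wr:0>

issued = [0, 1]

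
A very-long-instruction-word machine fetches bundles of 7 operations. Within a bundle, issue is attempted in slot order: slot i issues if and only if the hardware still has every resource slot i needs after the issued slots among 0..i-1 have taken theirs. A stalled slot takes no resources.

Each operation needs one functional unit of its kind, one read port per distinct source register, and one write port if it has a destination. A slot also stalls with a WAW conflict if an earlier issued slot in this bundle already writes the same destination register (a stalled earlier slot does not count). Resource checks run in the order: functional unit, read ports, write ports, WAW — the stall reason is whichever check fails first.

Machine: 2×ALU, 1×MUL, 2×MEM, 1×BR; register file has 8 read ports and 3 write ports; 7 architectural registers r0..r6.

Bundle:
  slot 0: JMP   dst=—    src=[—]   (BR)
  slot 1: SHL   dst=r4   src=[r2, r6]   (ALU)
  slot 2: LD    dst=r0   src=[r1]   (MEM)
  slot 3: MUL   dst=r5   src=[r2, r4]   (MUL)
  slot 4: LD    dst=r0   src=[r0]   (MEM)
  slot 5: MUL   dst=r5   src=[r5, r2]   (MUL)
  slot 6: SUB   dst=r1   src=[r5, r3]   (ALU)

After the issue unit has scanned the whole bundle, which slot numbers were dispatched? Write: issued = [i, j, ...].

slot 0 (BR): ISSUE — free A2,Mu1,Ld2,B0 rp8 wp3
slot 1 (ALU): ISSUE — free A1,Mu1,Ld2,B0 rp6 wp2
slot 2 (MEM): ISSUE — free A1,Mu1,Ld1,B0 rp5 wp1
slot 3 (MUL): ISSUE — free A1,Mu0,Ld1,B0 rp3 wp0
slot 4 (MEM): stall WR_PORT — free A1,Mu0,Ld1,B0 rp3 wp0
slot 5 (MUL): stall FU — free A1,Mu0,Ld1,B0 rp3 wp0
slot 6 (ALU): stall WR_PORT — free A1,Mu0,Ld1,B0 rp3 wp0

issued = [0, 1, 2, 3]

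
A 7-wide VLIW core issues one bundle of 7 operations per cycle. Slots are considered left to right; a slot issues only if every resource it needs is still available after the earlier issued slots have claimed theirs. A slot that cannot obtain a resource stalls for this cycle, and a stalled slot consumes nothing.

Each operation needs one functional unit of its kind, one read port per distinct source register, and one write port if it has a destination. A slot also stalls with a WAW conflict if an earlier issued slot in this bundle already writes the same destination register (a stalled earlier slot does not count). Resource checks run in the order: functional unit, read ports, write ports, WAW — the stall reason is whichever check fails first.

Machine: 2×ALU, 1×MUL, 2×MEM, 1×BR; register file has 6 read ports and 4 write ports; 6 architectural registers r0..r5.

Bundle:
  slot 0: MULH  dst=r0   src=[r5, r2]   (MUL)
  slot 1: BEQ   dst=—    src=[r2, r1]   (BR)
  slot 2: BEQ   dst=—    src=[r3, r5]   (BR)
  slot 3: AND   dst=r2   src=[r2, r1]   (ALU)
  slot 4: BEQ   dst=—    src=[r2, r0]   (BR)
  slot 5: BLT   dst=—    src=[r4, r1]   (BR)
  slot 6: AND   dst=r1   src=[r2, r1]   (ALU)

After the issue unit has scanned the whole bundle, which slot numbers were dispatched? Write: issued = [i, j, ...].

[0] MUL needs rd=2 wr=1: ok; after: ALU=2 MUL=0 MEM=2 BR=1, R=4, W=3
[1] BR needs rd=2 wr=0: ok; after: ALU=2 MUL=0 MEM=2 BR=0, R=2, W=3
[2] BR needs rd=2 wr=0: FU; after: ALU=2 MUL=0 MEM=2 BR=0, R=2, W=3
[3] ALU needs rd=2 wr=1: ok; after: ALU=1 MUL=0 MEM=2 BR=0, R=0, W=2
[4] BR needs rd=2 wr=0: FU; after: ALU=1 MUL=0 MEM=2 BR=0, R=0, W=2
[5] BR needs rd=2 wr=0: FU; after: ALU=1 MUL=0 MEM=2 BR=0, R=0, W=2
[6] ALU needs rd=2 wr=1: RD_PORT; after: ALU=1 MUL=0 MEM=2 BR=0, R=0, W=2

issued = [0, 1, 3]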